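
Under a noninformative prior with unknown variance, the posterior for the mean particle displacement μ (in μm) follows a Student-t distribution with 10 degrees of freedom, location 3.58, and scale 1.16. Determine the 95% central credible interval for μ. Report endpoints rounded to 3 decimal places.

The t_10 distribution is symmetric; the 95% interval is 3.58 ± t·1.16 with t_{0.975,10} = 2.228.
Half-width: 2.228 × 1.16 = 2.585.
3.58 − 2.585 = 0.995; 3.58 + 2.585 = 6.165.

[0.995, 6.165]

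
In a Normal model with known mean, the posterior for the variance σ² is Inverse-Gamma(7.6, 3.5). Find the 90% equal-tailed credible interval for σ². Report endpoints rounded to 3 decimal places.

[0.277, 0.946]

Inverse-Gamma(7.6, 3.5) quantiles: F⁻¹(0.05) and F⁻¹(0.95).
Equivalently, 1/σ² ~ Gamma(7.6, rate = 3.5); invert its 0.95 and 0.05 quantiles.
Posterior mean ≈ 0.530, SD ≈ 0.224; a Normal approximation gives roughly [0.162, 0.899].
Exact: lower = 0.277; upper = 0.946.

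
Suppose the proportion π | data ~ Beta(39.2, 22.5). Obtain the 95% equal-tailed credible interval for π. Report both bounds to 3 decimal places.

Posterior: Beta(39.2, 22.5).
Equal-tailed 95% interval: the 0.025 and 0.975 quantiles of Beta(39.2, 22.5).
Posterior mean ≈ 0.635, SD ≈ 0.061; a Normal approximation gives roughly [0.516, 0.754].
Exact: F⁻¹(0.025) = 0.513; F⁻¹(0.975) = 0.750.

[0.513, 0.750]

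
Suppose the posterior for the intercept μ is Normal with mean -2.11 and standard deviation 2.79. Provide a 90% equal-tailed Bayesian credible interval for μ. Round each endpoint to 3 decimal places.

[-6.699, 2.479]

The posterior is symmetric, so the 90% equal-tailed interval is μ = -2.11 ± z·2.79 with z = 1.645.
Half-width: 1.645 × 2.79 = 4.589.
-2.11 − 4.589 = -6.699; -2.11 + 4.589 = 2.479.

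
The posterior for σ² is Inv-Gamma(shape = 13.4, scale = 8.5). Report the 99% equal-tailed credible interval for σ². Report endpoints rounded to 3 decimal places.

[0.344, 1.456]

Inverse-Gamma(13.4, 8.5) quantiles: F⁻¹(0.005) and F⁻¹(0.995).
Equivalently, 1/σ² ~ Gamma(13.4, rate = 8.5); invert its 0.995 and 0.005 quantiles.
Posterior mean ≈ 0.685, SD ≈ 0.203; a Normal approximation gives roughly [0.163, 1.208].
Exact: lower = 0.344; upper = 1.456.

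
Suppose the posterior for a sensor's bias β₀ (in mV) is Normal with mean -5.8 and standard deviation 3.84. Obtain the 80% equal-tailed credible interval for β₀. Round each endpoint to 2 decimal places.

The posterior is symmetric, so the 80% equal-tailed interval is β₀ = -5.8 ± z·3.84 with z = 1.282.
Half-width: 1.282 × 3.84 = 4.92.
-5.8 − 4.92 = -10.72; -5.8 + 4.92 = -0.88.

[-10.72, -0.88]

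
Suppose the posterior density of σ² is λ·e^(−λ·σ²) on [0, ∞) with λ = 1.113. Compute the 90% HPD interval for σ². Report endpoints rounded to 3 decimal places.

The exponential density is strictly decreasing on [0, ∞), so the HPD interval is anchored at 0: [0, q] with P(σ² ≤ q) = 0.90.
q = −ln(1 − 0.90) / 1.113 = 2.3026 / 1.113 = 2.069.

[0.000, 2.069]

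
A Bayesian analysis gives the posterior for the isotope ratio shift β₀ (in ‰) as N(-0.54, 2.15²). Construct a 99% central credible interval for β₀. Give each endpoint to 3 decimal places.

The posterior is symmetric, so the 99% equal-tailed interval is β₀ = -0.54 ± z·2.15 with z = 2.576.
Half-width: 2.576 × 2.15 = 5.538.
-0.54 − 5.538 = -6.078; -0.54 + 5.538 = 4.998.

[-6.078, 4.998]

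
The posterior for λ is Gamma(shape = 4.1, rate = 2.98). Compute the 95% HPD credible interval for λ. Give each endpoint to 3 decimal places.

The posterior is unimodal and skewed, so the HPD interval has equal density at both endpoints and is the shortest 95% interval.
Solving f(0.255) = f(2.718) with F(2.718) − F(0.255) = 0.95 gives [0.255, 2.718].
For comparison, the equal-tailed interval is [0.383, 2.992]; the HPD is narrower and shifted toward the mode.

[0.255, 2.718]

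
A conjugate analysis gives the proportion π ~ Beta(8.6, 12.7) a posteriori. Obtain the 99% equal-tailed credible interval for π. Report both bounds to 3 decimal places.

Posterior: Beta(8.6, 12.7).
Equal-tailed 99% interval: the 0.005 and 0.995 quantiles of Beta(8.6, 12.7).
Posterior mean ≈ 0.404, SD ≈ 0.104; a Normal approximation gives roughly [0.136, 0.671].
Exact: F⁻¹(0.005) = 0.164; F⁻¹(0.995) = 0.676.

[0.164, 0.676]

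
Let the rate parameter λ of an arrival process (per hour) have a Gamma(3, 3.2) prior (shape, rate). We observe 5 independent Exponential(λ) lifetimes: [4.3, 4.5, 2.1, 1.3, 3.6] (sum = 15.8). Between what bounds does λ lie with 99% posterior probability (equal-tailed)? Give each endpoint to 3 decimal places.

[0.135, 0.902]

Posterior: Gamma(3+5, 3.2+15.8) = Gamma(8, 19.0) (shape, rate).
Equal-tailed 99% interval: Gamma(8, 19.0) quantiles at 0.005 and 0.995.
Posterior mean ≈ 0.421, SD ≈ 0.149; a Normal approximation gives roughly [0.038, 0.805].
Exact: lower = 0.135; upper = 0.902.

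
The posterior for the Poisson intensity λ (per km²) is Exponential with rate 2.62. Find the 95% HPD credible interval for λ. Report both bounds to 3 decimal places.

The exponential density is strictly decreasing on [0, ∞), so the HPD interval is anchored at 0: [0, q] with P(λ ≤ q) = 0.95.
q = −ln(1 − 0.95) / 2.62 = 2.9957 / 2.62 = 1.143.

[0.000, 1.143]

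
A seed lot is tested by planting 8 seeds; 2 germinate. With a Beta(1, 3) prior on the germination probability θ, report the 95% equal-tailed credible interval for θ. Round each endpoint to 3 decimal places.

Posterior: Beta(1+2, 3+6) = Beta(3, 9).
Equal-tailed 95% interval: the 0.025 and 0.975 quantiles of Beta(3, 9).
Posterior mean ≈ 0.250, SD ≈ 0.120; a Normal approximation gives roughly [0.015, 0.485].
Exact: F⁻¹(0.025) = 0.060; F⁻¹(0.975) = 0.518.

[0.060, 0.518]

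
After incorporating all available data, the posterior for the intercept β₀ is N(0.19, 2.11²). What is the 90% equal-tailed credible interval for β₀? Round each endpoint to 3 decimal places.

The posterior is symmetric, so the 90% equal-tailed interval is β₀ = 0.19 ± z·2.11 with z = 1.645.
Half-width: 1.645 × 2.11 = 3.471.
0.19 − 3.471 = -3.281; 0.19 + 3.471 = 3.661.

[-3.281, 3.661]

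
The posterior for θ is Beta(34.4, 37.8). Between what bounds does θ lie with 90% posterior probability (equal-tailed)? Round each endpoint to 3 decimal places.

Posterior: Beta(34.4, 37.8).
Equal-tailed 90% interval: the 0.05 and 0.95 quantiles of Beta(34.4, 37.8).
Posterior mean ≈ 0.476, SD ≈ 0.058; a Normal approximation gives roughly [0.380, 0.572].
Exact: F⁻¹(0.05) = 0.381; F⁻¹(0.95) = 0.573.

[0.381, 0.573]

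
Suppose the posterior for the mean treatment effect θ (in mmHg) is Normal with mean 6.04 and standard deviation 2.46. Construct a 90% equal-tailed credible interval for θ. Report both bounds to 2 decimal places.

The posterior is symmetric, so the 90% equal-tailed interval is θ = 6.04 ± z·2.46 with z = 1.645.
Half-width: 1.645 × 2.46 = 4.05.
6.04 − 4.05 = 1.99; 6.04 + 4.05 = 10.09.

[1.99, 10.09]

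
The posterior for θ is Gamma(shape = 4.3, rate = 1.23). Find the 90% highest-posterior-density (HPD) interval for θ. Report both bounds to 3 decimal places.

[0.896, 5.995]

The posterior is unimodal and skewed, so the HPD interval has equal density at both endpoints and is the shortest 90% interval.
Solving f(0.896) = f(5.995) with F(5.995) − F(0.896) = 0.90 gives [0.896, 5.995].
For comparison, the equal-tailed interval is [1.254, 6.649]; the HPD is narrower and shifted toward the mode.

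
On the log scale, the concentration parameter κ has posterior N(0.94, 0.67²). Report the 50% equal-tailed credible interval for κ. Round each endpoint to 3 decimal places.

[1.629, 4.023]

On the log scale the 50% interval is 0.94 ± 0.674 × 0.67 = [0.4881, 1.3919].
Exponentiate: [e^0.4881, e^1.3919] = [1.629, 4.023].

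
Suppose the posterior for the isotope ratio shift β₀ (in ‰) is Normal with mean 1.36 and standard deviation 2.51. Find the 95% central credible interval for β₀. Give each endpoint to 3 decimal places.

The posterior is symmetric, so the 95% equal-tailed interval is β₀ = 1.36 ± z·2.51 with z = 1.960.
Half-width: 1.960 × 2.51 = 4.920.
1.36 − 4.920 = -3.560; 1.36 + 4.920 = 6.280.

[-3.560, 6.280]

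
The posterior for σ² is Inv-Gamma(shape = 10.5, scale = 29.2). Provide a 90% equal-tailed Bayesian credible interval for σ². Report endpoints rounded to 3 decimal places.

Inverse-Gamma(10.5, 29.2) quantiles: F⁻¹(0.05) and F⁻¹(0.95).
Equivalently, 1/σ² ~ Gamma(10.5, rate = 29.2); invert its 0.95 and 0.05 quantiles.
Posterior mean ≈ 3.074, SD ≈ 1.054; a Normal approximation gives roughly [1.340, 4.808].
Exact: lower = 1.788; upper = 5.038.

[1.788, 5.038]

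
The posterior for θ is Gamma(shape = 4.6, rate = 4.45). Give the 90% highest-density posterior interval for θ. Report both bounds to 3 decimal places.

The posterior is unimodal and skewed, so the HPD interval has equal density at both endpoints and is the shortest 90% interval.
Solving f(0.286) = f(1.752) with F(1.752) − F(0.286) = 0.90 gives [0.286, 1.752].
For comparison, the equal-tailed interval is [0.387, 1.932]; the HPD is narrower and shifted toward the mode.

[0.286, 1.752]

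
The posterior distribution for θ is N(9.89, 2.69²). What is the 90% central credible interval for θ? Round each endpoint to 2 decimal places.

[5.47, 14.31]

The posterior is symmetric, so the 90% equal-tailed interval is θ = 9.89 ± z·2.69 with z = 1.645.
Half-width: 1.645 × 2.69 = 4.42.
9.89 − 4.42 = 5.47; 9.89 + 4.42 = 14.31.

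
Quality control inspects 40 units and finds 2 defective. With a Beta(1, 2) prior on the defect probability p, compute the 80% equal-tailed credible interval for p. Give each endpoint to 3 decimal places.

[0.027, 0.122]

Posterior: Beta(1+2, 2+38) = Beta(3, 40).
Equal-tailed 80% interval: the 0.1 and 0.9 quantiles of Beta(3, 40).
Posterior mean ≈ 0.070, SD ≈ 0.038; a Normal approximation gives roughly [0.021, 0.119].
Exact: F⁻¹(0.1) = 0.027; F⁻¹(0.9) = 0.122.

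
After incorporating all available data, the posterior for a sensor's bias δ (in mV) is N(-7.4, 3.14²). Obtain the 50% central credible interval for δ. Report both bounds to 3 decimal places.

The posterior is symmetric, so the 50% equal-tailed interval is δ = -7.4 ± z·3.14 with z = 0.674.
Half-width: 0.674 × 3.14 = 2.118.
-7.4 − 2.118 = -9.518; -7.4 + 2.118 = -5.282.

[-9.518, -5.282]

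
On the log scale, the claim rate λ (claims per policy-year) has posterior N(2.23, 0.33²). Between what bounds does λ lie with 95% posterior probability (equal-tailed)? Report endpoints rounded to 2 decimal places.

On the log scale the 95% interval is 2.23 ± 1.960 × 0.33 = [1.5832, 2.8768].
Exponentiate: [e^1.5832, e^2.8768] = [4.87, 17.76].

[4.87, 17.76]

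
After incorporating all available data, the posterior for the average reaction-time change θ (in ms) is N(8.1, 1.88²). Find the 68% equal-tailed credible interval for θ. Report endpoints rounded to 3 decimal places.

[6.230, 9.970]

The posterior is symmetric, so the 68% equal-tailed interval is θ = 8.1 ± z·1.88 with z = 0.994.
Half-width: 0.994 × 1.88 = 1.870.
8.1 − 1.870 = 6.230; 8.1 + 1.870 = 9.970.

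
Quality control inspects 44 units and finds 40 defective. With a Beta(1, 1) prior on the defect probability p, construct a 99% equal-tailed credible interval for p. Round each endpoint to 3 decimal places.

Posterior: Beta(1+40, 1+4) = Beta(41, 5).
Equal-tailed 99% interval: the 0.005 and 0.995 quantiles of Beta(41, 5).
Posterior mean ≈ 0.891, SD ≈ 0.045; a Normal approximation gives roughly [0.774, 1.008].
Exact: F⁻¹(0.005) = 0.746; F⁻¹(0.995) = 0.975.

[0.746, 0.975]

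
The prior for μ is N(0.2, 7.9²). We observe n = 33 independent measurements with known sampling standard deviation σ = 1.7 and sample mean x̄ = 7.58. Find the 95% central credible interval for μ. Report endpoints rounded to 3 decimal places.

Posterior precision = 1/7.9² + 33/1.7² = 0.0160 + 11.4187 = 11.4347, so posterior SD = 0.2957.
Posterior mean = (0.2/7.9² + 33·7.58/1.7²) / 11.4347 = 7.5697.
Interval: 7.5697 ± 1.960 × 0.2957 → [6.990, 8.149].

[6.990, 8.149]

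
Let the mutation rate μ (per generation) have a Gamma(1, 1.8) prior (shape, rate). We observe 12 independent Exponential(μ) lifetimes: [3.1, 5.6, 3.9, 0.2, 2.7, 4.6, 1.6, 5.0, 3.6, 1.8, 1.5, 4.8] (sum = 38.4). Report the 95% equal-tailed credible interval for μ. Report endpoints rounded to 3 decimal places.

Posterior: Gamma(1+12, 1.8+38.4) = Gamma(13, 40.2) (shape, rate).
Equal-tailed 95% interval: Gamma(13, 40.2) quantiles at 0.025 and 0.975.
Posterior mean ≈ 0.323, SD ≈ 0.090; a Normal approximation gives roughly [0.148, 0.499].
Exact: lower = 0.172; upper = 0.521.

[0.172, 0.521]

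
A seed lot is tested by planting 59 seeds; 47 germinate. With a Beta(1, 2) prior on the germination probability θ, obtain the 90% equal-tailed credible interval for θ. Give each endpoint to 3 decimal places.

[0.683, 0.856]

Posterior: Beta(1+47, 2+12) = Beta(48, 14).
Equal-tailed 90% interval: the 0.05 and 0.95 quantiles of Beta(48, 14).
Posterior mean ≈ 0.774, SD ≈ 0.053; a Normal approximation gives roughly [0.688, 0.861].
Exact: F⁻¹(0.05) = 0.683; F⁻¹(0.95) = 0.856.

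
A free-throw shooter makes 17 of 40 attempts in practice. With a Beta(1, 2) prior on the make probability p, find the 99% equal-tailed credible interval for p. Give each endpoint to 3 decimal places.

[0.238, 0.613]

Posterior: Beta(1+17, 2+23) = Beta(18, 25).
Equal-tailed 99% interval: the 0.005 and 0.995 quantiles of Beta(18, 25).
Posterior mean ≈ 0.419, SD ≈ 0.074; a Normal approximation gives roughly [0.227, 0.610].
Exact: F⁻¹(0.005) = 0.238; F⁻¹(0.995) = 0.613.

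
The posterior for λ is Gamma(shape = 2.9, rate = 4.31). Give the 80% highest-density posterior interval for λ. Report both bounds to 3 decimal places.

[0.139, 1.016]

The posterior is unimodal and skewed, so the HPD interval has equal density at both endpoints and is the shortest 80% interval.
Solving f(0.139) = f(1.016) with F(1.016) − F(0.139) = 0.80 gives [0.139, 1.016].
For comparison, the equal-tailed interval is [0.242, 1.203]; the HPD is narrower and shifted toward the mode.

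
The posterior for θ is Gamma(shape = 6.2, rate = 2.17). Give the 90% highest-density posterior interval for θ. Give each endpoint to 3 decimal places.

[1.040, 4.605]

The posterior is unimodal and skewed, so the HPD interval has equal density at both endpoints and is the shortest 90% interval.
Solving f(1.040) = f(4.605) with F(4.605) − F(1.040) = 0.90 gives [1.040, 4.605].
For comparison, the equal-tailed interval is [1.265, 4.968]; the HPD is narrower and shifted toward the mode.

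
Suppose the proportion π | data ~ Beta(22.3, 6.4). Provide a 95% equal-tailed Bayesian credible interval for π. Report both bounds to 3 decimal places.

[0.611, 0.907]

Posterior: Beta(22.3, 6.4).
Equal-tailed 95% interval: the 0.025 and 0.975 quantiles of Beta(22.3, 6.4).
Posterior mean ≈ 0.777, SD ≈ 0.076; a Normal approximation gives roughly [0.627, 0.927].
Exact: F⁻¹(0.025) = 0.611; F⁻¹(0.975) = 0.907.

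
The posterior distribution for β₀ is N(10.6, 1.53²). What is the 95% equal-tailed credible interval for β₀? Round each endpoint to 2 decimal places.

[7.60, 13.60]

The posterior is symmetric, so the 95% equal-tailed interval is β₀ = 10.6 ± z·1.53 with z = 1.960.
Half-width: 1.960 × 1.53 = 3.00.
10.6 − 3.00 = 7.60; 10.6 + 3.00 = 13.60.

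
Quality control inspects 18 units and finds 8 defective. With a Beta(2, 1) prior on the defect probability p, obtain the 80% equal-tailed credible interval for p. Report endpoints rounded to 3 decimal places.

[0.338, 0.615]

Posterior: Beta(2+8, 1+10) = Beta(10, 11).
Equal-tailed 80% interval: the 0.1 and 0.9 quantiles of Beta(10, 11).
Posterior mean ≈ 0.476, SD ≈ 0.106; a Normal approximation gives roughly [0.340, 0.613].
Exact: F⁻¹(0.1) = 0.338; F⁻¹(0.9) = 0.615.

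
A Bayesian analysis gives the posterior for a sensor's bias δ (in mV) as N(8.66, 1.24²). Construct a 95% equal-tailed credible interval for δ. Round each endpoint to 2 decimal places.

[6.23, 11.09]

The posterior is symmetric, so the 95% equal-tailed interval is δ = 8.66 ± z·1.24 with z = 1.960.
Half-width: 1.960 × 1.24 = 2.43.
8.66 − 2.43 = 6.23; 8.66 + 2.43 = 11.09.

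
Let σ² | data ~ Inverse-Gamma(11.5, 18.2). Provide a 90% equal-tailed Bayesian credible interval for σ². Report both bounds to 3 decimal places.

[1.035, 2.781]

Inverse-Gamma(11.5, 18.2) quantiles: F⁻¹(0.05) and F⁻¹(0.95).
Equivalently, 1/σ² ~ Gamma(11.5, rate = 18.2); invert its 0.95 and 0.05 quantiles.
Posterior mean ≈ 1.733, SD ≈ 0.562; a Normal approximation gives roughly [0.808, 2.658].
Exact: lower = 1.035; upper = 2.781.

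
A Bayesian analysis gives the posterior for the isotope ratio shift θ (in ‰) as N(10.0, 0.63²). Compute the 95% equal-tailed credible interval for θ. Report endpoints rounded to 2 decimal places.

[8.77, 11.23]

The posterior is symmetric, so the 95% equal-tailed interval is θ = 10.0 ± z·0.63 with z = 1.960.
Half-width: 1.960 × 0.63 = 1.23.
10.0 − 1.23 = 8.77; 10.0 + 1.23 = 11.23.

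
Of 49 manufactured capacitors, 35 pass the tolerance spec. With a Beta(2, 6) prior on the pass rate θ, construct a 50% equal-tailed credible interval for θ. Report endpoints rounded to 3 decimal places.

Posterior: Beta(2+35, 6+14) = Beta(37, 20).
Equal-tailed 50% interval: the 0.25 and 0.75 quantiles of Beta(37, 20).
Posterior mean ≈ 0.649, SD ≈ 0.063; a Normal approximation gives roughly [0.607, 0.691].
Exact: F⁻¹(0.25) = 0.607; F⁻¹(0.75) = 0.693.

[0.607, 0.693]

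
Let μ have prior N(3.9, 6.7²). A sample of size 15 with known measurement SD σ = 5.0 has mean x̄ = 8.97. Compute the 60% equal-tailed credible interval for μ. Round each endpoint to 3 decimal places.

Posterior precision = 1/6.7² + 15/5.0² = 0.0223 + 0.6000 = 0.6223, so posterior SD = 1.2677.
Posterior mean = (3.9/6.7² + 15·8.97/5.0²) / 0.6223 = 8.7885.
Interval: 8.7885 ± 0.842 × 1.2677 → [7.722, 9.855].

[7.722, 9.855]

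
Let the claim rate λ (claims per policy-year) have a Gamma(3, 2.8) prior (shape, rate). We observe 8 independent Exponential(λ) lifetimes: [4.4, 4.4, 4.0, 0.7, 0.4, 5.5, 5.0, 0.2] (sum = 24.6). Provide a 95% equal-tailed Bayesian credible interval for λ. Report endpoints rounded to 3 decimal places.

[0.200, 0.671]

Posterior: Gamma(3+8, 2.8+24.6) = Gamma(11, 27.4) (shape, rate).
Equal-tailed 95% interval: Gamma(11, 27.4) quantiles at 0.025 and 0.975.
Posterior mean ≈ 0.401, SD ≈ 0.121; a Normal approximation gives roughly [0.164, 0.639].
Exact: lower = 0.200; upper = 0.671.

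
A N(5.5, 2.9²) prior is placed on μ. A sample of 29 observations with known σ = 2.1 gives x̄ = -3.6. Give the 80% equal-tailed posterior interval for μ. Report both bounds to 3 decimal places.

[-3.934, -2.943]

Posterior precision = 1/2.9² + 29/2.1² = 0.1189 + 6.5760 = 6.6949, so posterior SD = 0.3865.
Posterior mean = (5.5/2.9² + 29·-3.6/2.1²) / 6.6949 = -3.4384.
Interval: -3.4384 ± 1.282 × 0.3865 → [-3.934, -2.943].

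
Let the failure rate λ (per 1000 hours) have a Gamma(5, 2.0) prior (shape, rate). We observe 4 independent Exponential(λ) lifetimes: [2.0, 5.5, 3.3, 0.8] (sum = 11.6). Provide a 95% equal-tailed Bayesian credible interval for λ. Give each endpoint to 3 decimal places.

[0.303, 1.159]

Posterior: Gamma(5+4, 2.0+11.6) = Gamma(9, 13.6) (shape, rate).
Equal-tailed 95% interval: Gamma(9, 13.6) quantiles at 0.025 and 0.975.
Posterior mean ≈ 0.662, SD ≈ 0.221; a Normal approximation gives roughly [0.229, 1.094].
Exact: lower = 0.303; upper = 1.159.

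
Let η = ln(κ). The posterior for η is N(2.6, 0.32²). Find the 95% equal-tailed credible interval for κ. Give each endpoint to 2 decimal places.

On the log scale the 95% interval is 2.6 ± 1.960 × 0.32 = [1.9728, 3.2272].
Exponentiate: [e^1.9728, e^3.2272] = [7.19, 25.21].

[7.19, 25.21]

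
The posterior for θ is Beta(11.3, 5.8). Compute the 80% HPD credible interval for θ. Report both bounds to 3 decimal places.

The posterior is unimodal and skewed, so the HPD interval has equal density at both endpoints and is the shortest 80% interval.
Solving f(0.527) = f(0.814) with F(0.814) − F(0.527) = 0.80 gives [0.527, 0.814].
For comparison, the equal-tailed interval is [0.512, 0.801]; the HPD is narrower and shifted toward the mode.

[0.527, 0.814]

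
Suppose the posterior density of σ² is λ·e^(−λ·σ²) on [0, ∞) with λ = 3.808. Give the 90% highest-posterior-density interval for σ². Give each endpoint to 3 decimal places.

[0.000, 0.605]

The exponential density is strictly decreasing on [0, ∞), so the HPD interval is anchored at 0: [0, q] with P(σ² ≤ q) = 0.90.
q = −ln(1 − 0.90) / 3.808 = 2.3026 / 3.808 = 0.605.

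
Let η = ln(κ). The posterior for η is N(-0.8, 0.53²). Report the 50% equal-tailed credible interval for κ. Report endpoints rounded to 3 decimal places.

[0.314, 0.642]

On the log scale the 50% interval is -0.8 ± 0.674 × 0.53 = [-1.1575, -0.4425].
Exponentiate: [e^-1.1575, e^-0.4425] = [0.314, 0.642].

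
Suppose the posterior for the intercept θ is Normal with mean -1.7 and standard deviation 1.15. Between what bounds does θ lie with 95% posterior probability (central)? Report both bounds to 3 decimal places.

[-3.954, 0.554]

The posterior is symmetric, so the 95% equal-tailed interval is θ = -1.7 ± z·1.15 with z = 1.960.
Half-width: 1.960 × 1.15 = 2.254.
-1.7 − 2.254 = -3.954; -1.7 + 2.254 = 0.554.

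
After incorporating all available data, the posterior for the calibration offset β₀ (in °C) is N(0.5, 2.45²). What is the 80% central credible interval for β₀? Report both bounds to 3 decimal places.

[-2.640, 3.640]

The posterior is symmetric, so the 80% equal-tailed interval is β₀ = 0.5 ± z·2.45 with z = 1.282.
Half-width: 1.282 × 2.45 = 3.140.
0.5 − 3.140 = -2.640; 0.5 + 3.140 = 3.640.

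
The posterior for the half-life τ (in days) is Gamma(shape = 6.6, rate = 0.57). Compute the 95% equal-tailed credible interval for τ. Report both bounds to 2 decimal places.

[4.50, 21.94]

Posterior: Gamma(shape 6.6, rate 0.57).
Equal-tailed 95% interval: Gamma(6.6, 0.57) quantiles at 0.025 and 0.975.
Posterior mean ≈ 11.58, SD ≈ 4.51; a Normal approximation gives roughly [2.75, 20.41].
Exact: lower = 4.50; upper = 21.94.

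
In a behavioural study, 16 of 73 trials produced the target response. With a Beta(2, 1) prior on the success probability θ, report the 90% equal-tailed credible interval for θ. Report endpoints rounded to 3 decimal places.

[0.161, 0.320]

Posterior: Beta(2+16, 1+57) = Beta(18, 58).
Equal-tailed 90% interval: the 0.05 and 0.95 quantiles of Beta(18, 58).
Posterior mean ≈ 0.237, SD ≈ 0.048; a Normal approximation gives roughly [0.157, 0.317].
Exact: F⁻¹(0.05) = 0.161; F⁻¹(0.95) = 0.320.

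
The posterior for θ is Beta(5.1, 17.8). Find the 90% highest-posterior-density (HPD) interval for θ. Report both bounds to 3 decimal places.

[0.084, 0.356]

The posterior is unimodal and skewed, so the HPD interval has equal density at both endpoints and is the shortest 90% interval.
Solving f(0.084) = f(0.356) with F(0.356) − F(0.084) = 0.90 gives [0.084, 0.356].
For comparison, the equal-tailed interval is [0.098, 0.376]; the HPD is narrower and shifted toward the mode.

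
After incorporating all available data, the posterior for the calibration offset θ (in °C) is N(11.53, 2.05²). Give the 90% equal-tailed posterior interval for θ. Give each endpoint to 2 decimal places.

[8.16, 14.90]

The posterior is symmetric, so the 90% equal-tailed interval is θ = 11.53 ± z·2.05 with z = 1.645.
Half-width: 1.645 × 2.05 = 3.37.
11.53 − 3.37 = 8.16; 11.53 + 3.37 = 14.90.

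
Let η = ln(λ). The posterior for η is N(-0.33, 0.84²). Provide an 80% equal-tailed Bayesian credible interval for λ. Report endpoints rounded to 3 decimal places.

On the log scale the 80% interval is -0.33 ± 1.282 × 0.84 = [-1.4065, 0.7465].
Exponentiate: [e^-1.4065, e^0.7465] = [0.245, 2.110].

[0.245, 2.110]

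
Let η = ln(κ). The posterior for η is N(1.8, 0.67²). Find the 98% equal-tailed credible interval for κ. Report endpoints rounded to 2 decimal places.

[1.27, 28.75]

On the log scale the 98% interval is 1.8 ± 2.326 × 0.67 = [0.2413, 3.3587].
Exponentiate: [e^0.2413, e^3.3587] = [1.27, 28.75].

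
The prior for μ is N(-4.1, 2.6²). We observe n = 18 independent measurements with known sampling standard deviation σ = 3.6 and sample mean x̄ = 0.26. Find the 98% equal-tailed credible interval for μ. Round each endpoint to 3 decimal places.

[-2.036, 1.717]

Posterior precision = 1/2.6² + 18/3.6² = 0.1479 + 1.3889 = 1.5368, so posterior SD = 0.8067.
Posterior mean = (-4.1/2.6² + 18·0.26/3.6²) / 1.5368 = -0.1597.
Interval: -0.1597 ± 2.326 × 0.8067 → [-2.036, 1.717].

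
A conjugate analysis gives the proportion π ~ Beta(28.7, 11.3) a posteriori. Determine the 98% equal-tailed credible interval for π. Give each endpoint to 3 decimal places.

Posterior: Beta(28.7, 11.3).
Equal-tailed 98% interval: the 0.01 and 0.99 quantiles of Beta(28.7, 11.3).
Posterior mean ≈ 0.718, SD ≈ 0.070; a Normal approximation gives roughly [0.554, 0.881].
Exact: F⁻¹(0.01) = 0.541; F⁻¹(0.99) = 0.863.

[0.541, 0.863]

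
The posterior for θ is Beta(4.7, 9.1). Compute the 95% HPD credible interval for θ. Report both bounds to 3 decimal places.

The posterior is unimodal and skewed, so the HPD interval has equal density at both endpoints and is the shortest 95% interval.
Solving f(0.112) = f(0.581) with F(0.581) − F(0.112) = 0.95 gives [0.112, 0.581].
For comparison, the equal-tailed interval is [0.126, 0.599]; the HPD is narrower and shifted toward the mode.

[0.112, 0.581]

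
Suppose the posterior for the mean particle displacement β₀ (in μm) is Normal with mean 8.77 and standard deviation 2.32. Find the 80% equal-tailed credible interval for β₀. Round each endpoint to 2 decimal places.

The posterior is symmetric, so the 80% equal-tailed interval is β₀ = 8.77 ± z·2.32 with z = 1.282.
Half-width: 1.282 × 2.32 = 2.97.
8.77 − 2.97 = 5.80; 8.77 + 2.97 = 11.74.

[5.80, 11.74]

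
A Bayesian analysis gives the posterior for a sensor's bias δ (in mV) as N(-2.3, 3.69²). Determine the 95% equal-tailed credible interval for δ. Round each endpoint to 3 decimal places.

[-9.532, 4.932]

The posterior is symmetric, so the 95% equal-tailed interval is δ = -2.3 ± z·3.69 with z = 1.960.
Half-width: 1.960 × 3.69 = 7.232.
-2.3 − 7.232 = -9.532; -2.3 + 7.232 = 4.932.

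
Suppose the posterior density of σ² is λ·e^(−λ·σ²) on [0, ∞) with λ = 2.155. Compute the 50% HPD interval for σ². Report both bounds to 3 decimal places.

[0.000, 0.322]

The exponential density is strictly decreasing on [0, ∞), so the HPD interval is anchored at 0: [0, q] with P(σ² ≤ q) = 0.50.
q = −ln(1 − 0.50) / 2.155 = 0.6931 / 2.155 = 0.322.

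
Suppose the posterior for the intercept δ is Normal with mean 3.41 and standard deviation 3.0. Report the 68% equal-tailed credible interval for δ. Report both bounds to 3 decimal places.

[0.427, 6.393]

The posterior is symmetric, so the 68% equal-tailed interval is δ = 3.41 ± z·3.0 with z = 0.994.
Half-width: 0.994 × 3.0 = 2.983.
3.41 − 2.983 = 0.427; 3.41 + 2.983 = 6.393.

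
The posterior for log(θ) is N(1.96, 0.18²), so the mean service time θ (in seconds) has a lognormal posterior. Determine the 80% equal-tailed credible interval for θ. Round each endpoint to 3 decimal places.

[5.637, 8.941]

On the log scale the 80% interval is 1.96 ± 1.282 × 0.18 = [1.7293, 2.1907].
Exponentiate: [e^1.7293, e^2.1907] = [5.637, 8.941].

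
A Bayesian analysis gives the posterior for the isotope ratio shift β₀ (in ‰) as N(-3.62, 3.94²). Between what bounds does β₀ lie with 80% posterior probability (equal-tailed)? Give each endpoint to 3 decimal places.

The posterior is symmetric, so the 80% equal-tailed interval is β₀ = -3.62 ± z·3.94 with z = 1.282.
Half-width: 1.282 × 3.94 = 5.049.
-3.62 − 5.049 = -8.669; -3.62 + 5.049 = 1.429.

[-8.669, 1.429]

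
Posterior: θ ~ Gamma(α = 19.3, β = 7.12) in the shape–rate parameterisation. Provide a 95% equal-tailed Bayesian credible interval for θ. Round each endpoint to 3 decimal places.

[1.639, 4.047]

Posterior: Gamma(shape 19.3, rate 7.12).
Equal-tailed 95% interval: Gamma(19.3, 7.12) quantiles at 0.025 and 0.975.
Posterior mean ≈ 2.711, SD ≈ 0.617; a Normal approximation gives roughly [1.501, 3.920].
Exact: lower = 1.639; upper = 4.047.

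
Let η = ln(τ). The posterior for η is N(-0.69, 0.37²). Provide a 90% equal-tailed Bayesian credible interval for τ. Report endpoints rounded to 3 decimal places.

[0.273, 0.922]

On the log scale the 90% interval is -0.69 ± 1.645 × 0.37 = [-1.2986, -0.0814].
Exponentiate: [e^-1.2986, e^-0.0814] = [0.273, 0.922].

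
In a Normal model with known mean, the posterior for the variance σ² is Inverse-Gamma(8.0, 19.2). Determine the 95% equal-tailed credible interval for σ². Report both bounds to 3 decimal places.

[1.331, 5.559]

Inverse-Gamma(8.0, 19.2) quantiles: F⁻¹(0.025) and F⁻¹(0.975).
Equivalently, 1/σ² ~ Gamma(8.0, rate = 19.2); invert its 0.975 and 0.025 quantiles.
Posterior mean ≈ 2.743, SD ≈ 1.120; a Normal approximation gives roughly [0.548, 4.938].
Exact: lower = 1.331; upper = 5.559.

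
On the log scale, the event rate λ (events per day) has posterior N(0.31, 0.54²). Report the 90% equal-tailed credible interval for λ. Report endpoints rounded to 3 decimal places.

On the log scale the 90% interval is 0.31 ± 1.645 × 0.54 = [-0.5782, 1.1982].
Exponentiate: [e^-0.5782, e^1.1982] = [0.561, 3.314].

[0.561, 3.314]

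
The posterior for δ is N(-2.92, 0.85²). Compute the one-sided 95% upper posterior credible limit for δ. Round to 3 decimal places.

-1.522

Need U with P(δ ≤ U) = 0.95: U = -2.92 + z_{0.05}·0.85.
z = 1.645; U = -2.92 + 1.645 × 0.85 = -1.522.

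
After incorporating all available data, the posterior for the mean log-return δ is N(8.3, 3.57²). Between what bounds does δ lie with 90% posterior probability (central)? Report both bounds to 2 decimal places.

[2.43, 14.17]

The posterior is symmetric, so the 90% equal-tailed interval is δ = 8.3 ± z·3.57 with z = 1.645.
Half-width: 1.645 × 3.57 = 5.87.
8.3 − 5.87 = 2.43; 8.3 + 5.87 = 14.17.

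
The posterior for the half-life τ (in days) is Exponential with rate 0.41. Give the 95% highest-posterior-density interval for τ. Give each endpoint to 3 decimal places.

[0.000, 7.307]

The exponential density is strictly decreasing on [0, ∞), so the HPD interval is anchored at 0: [0, q] with P(τ ≤ q) = 0.95.
q = −ln(1 − 0.95) / 0.41 = 2.9957 / 0.41 = 7.307.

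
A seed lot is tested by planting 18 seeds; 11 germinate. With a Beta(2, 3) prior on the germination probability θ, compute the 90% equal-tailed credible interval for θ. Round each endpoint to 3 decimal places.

Posterior: Beta(2+11, 3+7) = Beta(13, 10).
Equal-tailed 90% interval: the 0.05 and 0.95 quantiles of Beta(13, 10).
Posterior mean ≈ 0.565, SD ≈ 0.101; a Normal approximation gives roughly [0.399, 0.732].
Exact: F⁻¹(0.05) = 0.395; F⁻¹(0.95) = 0.729.

[0.395, 0.729]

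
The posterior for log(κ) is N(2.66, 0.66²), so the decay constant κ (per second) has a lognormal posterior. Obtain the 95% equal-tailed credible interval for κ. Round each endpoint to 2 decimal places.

[3.92, 52.12]

On the log scale the 95% interval is 2.66 ± 1.960 × 0.66 = [1.3664, 3.9536].
Exponentiate: [e^1.3664, e^3.9536] = [3.92, 52.12].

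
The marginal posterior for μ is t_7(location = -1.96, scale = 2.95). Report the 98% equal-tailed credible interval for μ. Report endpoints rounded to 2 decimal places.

The t_7 distribution is symmetric; the 98% interval is -1.96 ± t·2.95 with t_{0.99,7} = 2.998.
Half-width: 2.998 × 2.95 = 8.84.
-1.96 − 8.84 = -10.80; -1.96 + 8.84 = 6.88.

[-10.80, 6.88]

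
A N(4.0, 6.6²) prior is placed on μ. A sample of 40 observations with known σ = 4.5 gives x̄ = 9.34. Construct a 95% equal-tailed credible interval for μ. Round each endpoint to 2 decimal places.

Posterior precision = 1/6.6² + 40/4.5² = 0.0230 + 1.9753 = 1.9983, so posterior SD = 0.7074.
Posterior mean = (4.0/6.6² + 40·9.34/4.5²) / 1.9983 = 9.2787.
Interval: 9.2787 ± 1.960 × 0.7074 → [7.89, 10.67].

[7.89, 10.67]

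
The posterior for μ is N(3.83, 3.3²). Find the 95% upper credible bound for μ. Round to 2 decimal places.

9.26

Need U with P(μ ≤ U) = 0.95: U = 3.83 + z_{0.05}·3.3.
z = 1.645; U = 3.83 + 1.645 × 3.3 = 9.26.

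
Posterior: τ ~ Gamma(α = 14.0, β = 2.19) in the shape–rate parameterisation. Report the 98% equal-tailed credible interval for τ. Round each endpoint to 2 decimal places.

[3.10, 11.02]

Posterior: Gamma(shape 14.0, rate 2.19).
Equal-tailed 98% interval: Gamma(14.0, 2.19) quantiles at 0.01 and 0.99.
Posterior mean ≈ 6.39, SD ≈ 1.71; a Normal approximation gives roughly [2.42, 10.37].
Exact: lower = 3.10; upper = 11.02.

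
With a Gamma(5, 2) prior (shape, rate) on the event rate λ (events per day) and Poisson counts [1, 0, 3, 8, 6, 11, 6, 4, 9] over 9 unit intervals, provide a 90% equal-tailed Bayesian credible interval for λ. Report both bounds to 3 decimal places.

[3.784, 5.956]

Posterior: Gamma(5+48, 2+9) = Gamma(53, 11) (shape, rate).
Equal-tailed 90% interval: Gamma(53, 11) quantiles at 0.05 and 0.95.
Posterior mean ≈ 4.818, SD ≈ 0.662; a Normal approximation gives roughly [3.730, 5.907].
Exact: lower = 3.784; upper = 5.956.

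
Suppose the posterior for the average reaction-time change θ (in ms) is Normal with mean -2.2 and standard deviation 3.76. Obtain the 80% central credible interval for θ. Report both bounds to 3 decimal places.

The posterior is symmetric, so the 80% equal-tailed interval is θ = -2.2 ± z·3.76 with z = 1.282.
Half-width: 1.282 × 3.76 = 4.819.
-2.2 − 4.819 = -7.019; -2.2 + 4.819 = 2.619.

[-7.019, 2.619]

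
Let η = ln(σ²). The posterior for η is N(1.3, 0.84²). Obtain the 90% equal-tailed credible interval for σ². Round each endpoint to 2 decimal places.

[0.92, 14.61]

On the log scale the 90% interval is 1.3 ± 1.645 × 0.84 = [-0.0817, 2.6817].
Exponentiate: [e^-0.0817, e^2.6817] = [0.92, 14.61].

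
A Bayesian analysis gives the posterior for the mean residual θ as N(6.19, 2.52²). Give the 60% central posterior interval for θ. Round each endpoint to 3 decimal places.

[4.069, 8.311]

The posterior is symmetric, so the 60% equal-tailed interval is θ = 6.19 ± z·2.52 with z = 0.842.
Half-width: 0.842 × 2.52 = 2.121.
6.19 − 2.121 = 4.069; 6.19 + 2.121 = 8.311.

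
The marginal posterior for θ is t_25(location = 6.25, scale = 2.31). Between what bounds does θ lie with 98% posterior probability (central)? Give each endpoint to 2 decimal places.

[0.51, 11.99]

The t_25 distribution is symmetric; the 98% interval is 6.25 ± t·2.31 with t_{0.99,25} = 2.485.
Half-width: 2.485 × 2.31 = 5.74.
6.25 − 5.74 = 0.51; 6.25 + 5.74 = 11.99.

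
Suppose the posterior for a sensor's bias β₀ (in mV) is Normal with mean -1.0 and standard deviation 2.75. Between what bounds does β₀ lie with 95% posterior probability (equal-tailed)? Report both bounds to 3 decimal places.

[-6.390, 4.390]

The posterior is symmetric, so the 95% equal-tailed interval is β₀ = -1.0 ± z·2.75 with z = 1.960.
Half-width: 1.960 × 2.75 = 5.390.
-1.0 − 5.390 = -6.390; -1.0 + 5.390 = 4.390.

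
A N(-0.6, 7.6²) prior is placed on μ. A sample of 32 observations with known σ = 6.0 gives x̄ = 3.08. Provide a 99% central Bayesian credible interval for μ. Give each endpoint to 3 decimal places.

[0.304, 5.716]

Posterior precision = 1/7.6² + 32/6.0² = 0.0173 + 0.8889 = 0.9062, so posterior SD = 1.0505.
Posterior mean = (-0.6/7.6² + 32·3.08/6.0²) / 0.9062 = 3.0097.
Interval: 3.0097 ± 2.576 × 1.0505 → [0.304, 5.716].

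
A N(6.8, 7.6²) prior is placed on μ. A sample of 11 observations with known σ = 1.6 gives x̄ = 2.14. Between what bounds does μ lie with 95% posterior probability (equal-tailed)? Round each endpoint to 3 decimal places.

[1.215, 3.102]

Posterior precision = 1/7.6² + 11/1.6² = 0.0173 + 4.2969 = 4.3142, so posterior SD = 0.4814.
Posterior mean = (6.8/7.6² + 11·2.14/1.6²) / 4.3142 = 2.1587.
Interval: 2.1587 ± 1.960 × 0.4814 → [1.215, 3.102].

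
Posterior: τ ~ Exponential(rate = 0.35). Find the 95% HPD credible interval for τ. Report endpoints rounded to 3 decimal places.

The exponential density is strictly decreasing on [0, ∞), so the HPD interval is anchored at 0: [0, q] with P(τ ≤ q) = 0.95.
q = −ln(1 − 0.95) / 0.35 = 2.9957 / 0.35 = 8.559.

[0.000, 8.559]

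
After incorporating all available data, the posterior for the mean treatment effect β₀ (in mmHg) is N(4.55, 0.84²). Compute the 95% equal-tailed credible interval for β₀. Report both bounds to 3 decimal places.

The posterior is symmetric, so the 95% equal-tailed interval is β₀ = 4.55 ± z·0.84 with z = 1.960.
Half-width: 1.960 × 0.84 = 1.646.
4.55 − 1.646 = 2.904; 4.55 + 1.646 = 6.196.

[2.904, 6.196]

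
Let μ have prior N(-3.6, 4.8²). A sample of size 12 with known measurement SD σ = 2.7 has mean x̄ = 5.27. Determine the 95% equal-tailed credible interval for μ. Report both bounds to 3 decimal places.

[3.534, 6.550]

Posterior precision = 1/4.8² + 12/2.7² = 0.0434 + 1.6461 = 1.6895, so posterior SD = 0.7693.
Posterior mean = (-3.6/4.8² + 12·5.27/2.7²) / 1.6895 = 5.0421.
Interval: 5.0421 ± 1.960 × 0.7693 → [3.534, 6.550].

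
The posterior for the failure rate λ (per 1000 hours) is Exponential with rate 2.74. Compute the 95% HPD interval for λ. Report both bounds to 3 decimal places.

[0.000, 1.093]

The exponential density is strictly decreasing on [0, ∞), so the HPD interval is anchored at 0: [0, q] with P(λ ≤ q) = 0.95.
q = −ln(1 − 0.95) / 2.74 = 2.9957 / 2.74 = 1.093.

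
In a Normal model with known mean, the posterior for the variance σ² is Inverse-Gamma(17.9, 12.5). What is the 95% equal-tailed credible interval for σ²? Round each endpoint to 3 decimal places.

Inverse-Gamma(17.9, 12.5) quantiles: F⁻¹(0.025) and F⁻¹(0.975).
Equivalently, 1/σ² ~ Gamma(17.9, rate = 12.5); invert its 0.975 and 0.025 quantiles.
Posterior mean ≈ 0.740, SD ≈ 0.185; a Normal approximation gives roughly [0.376, 1.103].
Exact: lower = 0.461; upper = 1.180.

[0.461, 1.180]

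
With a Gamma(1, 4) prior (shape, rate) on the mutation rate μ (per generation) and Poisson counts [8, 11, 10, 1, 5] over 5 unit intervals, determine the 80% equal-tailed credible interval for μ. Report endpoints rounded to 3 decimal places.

Posterior: Gamma(1+35, 4+5) = Gamma(36, 9) (shape, rate).
Equal-tailed 80% interval: Gamma(36, 9) quantiles at 0.1 and 0.9.
Posterior mean ≈ 4.000, SD ≈ 0.667; a Normal approximation gives roughly [3.146, 4.854].
Exact: lower = 3.173; upper = 4.875.

[3.173, 4.875]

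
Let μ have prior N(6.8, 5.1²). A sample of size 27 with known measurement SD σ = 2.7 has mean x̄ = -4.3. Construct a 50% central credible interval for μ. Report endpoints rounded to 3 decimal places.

[-4.535, -3.837]

Posterior precision = 1/5.1² + 27/2.7² = 0.0384 + 3.7037 = 3.7422, so posterior SD = 0.5169.
Posterior mean = (6.8/5.1² + 27·-4.3/2.7²) / 3.7422 = -4.1860.
Interval: -4.1860 ± 0.674 × 0.5169 → [-4.535, -3.837].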